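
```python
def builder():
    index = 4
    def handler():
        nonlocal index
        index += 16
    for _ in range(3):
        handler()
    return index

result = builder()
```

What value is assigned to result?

Step 1: index = 4.
Step 2: handler() is called 3 times in a loop, each adding 16 via nonlocal.
Step 3: index = 4 + 16 * 3 = 52

The answer is 52.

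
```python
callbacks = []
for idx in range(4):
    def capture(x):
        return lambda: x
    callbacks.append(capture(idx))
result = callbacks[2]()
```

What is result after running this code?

Step 1: capture(idx) creates a new scope capturing x = idx at call time.
Step 2: callbacks[2] = capture(2), so its lambda captures x = 2.
Step 3: result = 2 (closure factory fixes late binding)

The answer is 2.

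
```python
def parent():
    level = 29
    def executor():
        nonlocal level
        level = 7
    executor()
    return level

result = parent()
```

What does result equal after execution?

Step 1: parent() sets level = 29.
Step 2: executor() uses nonlocal to reassign level = 7.
Step 3: result = 7

The answer is 7.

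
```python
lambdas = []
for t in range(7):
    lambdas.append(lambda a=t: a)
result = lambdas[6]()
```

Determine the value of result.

Step 1: Default argument a=t captures t's value at each iteration.
Step 2: lambdas[6] captured a = 6 when t was 6.
Step 3: result = 6

The answer is 6.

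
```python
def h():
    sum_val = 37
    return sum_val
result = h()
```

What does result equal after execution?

Step 1: h() defines sum_val = 37 in its local scope.
Step 2: return sum_val finds the local variable sum_val = 37.
Step 3: result = 37

The answer is 37.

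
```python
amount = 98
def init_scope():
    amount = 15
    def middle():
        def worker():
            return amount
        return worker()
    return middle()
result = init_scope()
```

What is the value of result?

Step 1: init_scope() defines amount = 15. middle() and worker() have no local amount.
Step 2: worker() checks local (none), enclosing middle() (none), enclosing init_scope() and finds amount = 15.
Step 3: result = 15

The answer is 15.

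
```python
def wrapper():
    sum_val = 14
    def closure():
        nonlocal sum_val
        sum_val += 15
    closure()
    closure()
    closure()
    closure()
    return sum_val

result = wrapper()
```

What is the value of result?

Step 1: sum_val starts at 14.
Step 2: closure() is called 4 times, each adding 15.
Step 3: sum_val = 14 + 15 * 4 = 74

The answer is 74.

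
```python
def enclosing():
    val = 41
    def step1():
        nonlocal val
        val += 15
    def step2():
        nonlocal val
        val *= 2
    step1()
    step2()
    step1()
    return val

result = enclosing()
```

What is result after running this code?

Step 1: val = 41.
Step 2: step1(): val = 41 + 15 = 56.
Step 3: step2(): val = 56 * 2 = 112.
Step 4: step1(): val = 112 + 15 = 127. result = 127

The answer is 127.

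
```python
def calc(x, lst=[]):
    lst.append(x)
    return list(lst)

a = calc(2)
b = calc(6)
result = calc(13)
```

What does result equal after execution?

Step 1: Default list is shared. list() creates copies for return values.
Step 2: Internal list grows: [2] -> [2, 6] -> [2, 6, 13].
Step 3: result = [2, 6, 13]

The answer is [2, 6, 13].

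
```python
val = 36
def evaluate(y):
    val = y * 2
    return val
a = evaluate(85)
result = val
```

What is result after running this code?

Step 1: Global val = 36.
Step 2: evaluate(85) creates local val = 85 * 2 = 170.
Step 3: Global val unchanged because no global keyword. result = 36

The answer is 36.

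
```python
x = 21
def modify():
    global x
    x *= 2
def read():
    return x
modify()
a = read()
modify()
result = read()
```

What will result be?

Step 1: x = 21.
Step 2: First modify(): x = 21 * 2 = 42.
Step 3: Second modify(): x = 42 * 2 = 84.
Step 4: read() returns 84

The answer is 84.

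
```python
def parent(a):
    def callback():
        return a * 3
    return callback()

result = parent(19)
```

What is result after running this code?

Step 1: parent(19) binds parameter a = 19.
Step 2: callback() accesses a = 19 from enclosing scope.
Step 3: result = 19 * 3 = 57

The answer is 57.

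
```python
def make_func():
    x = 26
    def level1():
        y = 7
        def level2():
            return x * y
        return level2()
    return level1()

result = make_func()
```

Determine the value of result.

Step 1: x = 26 in make_func. y = 7 in level1.
Step 2: level2() reads x = 26 and y = 7 from enclosing scopes.
Step 3: result = 26 * 7 = 182

The answer is 182.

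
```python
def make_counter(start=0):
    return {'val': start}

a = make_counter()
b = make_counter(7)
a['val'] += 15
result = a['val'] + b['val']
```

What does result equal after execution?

Step 1: make_counter() returns a new dict each call (immutable default 0).
Step 2: a = {'val': 0}, b = {'val': 7}.
Step 3: a['val'] += 15 = 15. result = 15 + 7 = 22

The answer is 22.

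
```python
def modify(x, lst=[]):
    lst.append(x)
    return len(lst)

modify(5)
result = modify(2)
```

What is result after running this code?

Step 1: Mutable default list persists between calls.
Step 2: First call: lst = [5], len = 1. Second call: lst = [5, 2], len = 2.
Step 3: result = 2

The answer is 2.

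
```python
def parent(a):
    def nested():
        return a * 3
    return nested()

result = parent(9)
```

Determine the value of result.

Step 1: parent(9) binds parameter a = 9.
Step 2: nested() accesses a = 9 from enclosing scope.
Step 3: result = 9 * 3 = 27

The answer is 27.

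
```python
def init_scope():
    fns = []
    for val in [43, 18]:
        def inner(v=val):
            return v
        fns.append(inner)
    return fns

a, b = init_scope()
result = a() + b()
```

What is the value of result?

Step 1: Default argument v=val captures val at each iteration.
Step 2: a() returns 43 (captured at first iteration), b() returns 18 (captured at second).
Step 3: result = 43 + 18 = 61

The answer is 61.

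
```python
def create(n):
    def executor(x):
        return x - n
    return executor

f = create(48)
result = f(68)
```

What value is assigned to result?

Step 1: create(48) creates a closure capturing n = 48.
Step 2: f(68) computes 68 - 48 = 20.
Step 3: result = 20

The answer is 20.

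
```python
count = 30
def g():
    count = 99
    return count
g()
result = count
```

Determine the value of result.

Step 1: count = 30 globally.
Step 2: g() creates a LOCAL count = 99 (no global keyword!).
Step 3: The global count is unchanged. result = 30

The answer is 30.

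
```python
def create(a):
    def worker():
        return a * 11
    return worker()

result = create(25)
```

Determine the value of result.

Step 1: create(25) binds parameter a = 25.
Step 2: worker() accesses a = 25 from enclosing scope.
Step 3: result = 25 * 11 = 275

The answer is 275.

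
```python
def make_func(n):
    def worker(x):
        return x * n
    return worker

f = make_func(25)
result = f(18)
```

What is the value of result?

Step 1: make_func(25) creates a closure capturing n = 25.
Step 2: f(18) computes 18 * 25 = 450.
Step 3: result = 450

The answer is 450.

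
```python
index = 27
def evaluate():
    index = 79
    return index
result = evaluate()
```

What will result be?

Step 1: Global index = 27.
Step 2: evaluate() creates local index = 79, shadowing the global.
Step 3: Returns local index = 79. result = 79

The answer is 79.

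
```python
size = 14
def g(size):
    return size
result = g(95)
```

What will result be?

Step 1: Global size = 14.
Step 2: g(95) takes parameter size = 95, which shadows the global.
Step 3: result = 95

The answer is 95.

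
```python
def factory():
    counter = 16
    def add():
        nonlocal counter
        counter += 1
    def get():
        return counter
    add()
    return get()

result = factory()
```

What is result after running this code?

Step 1: counter = 16. add() modifies it via nonlocal, get() reads it.
Step 2: add() makes counter = 16 + 1 = 17.
Step 3: get() returns 17. result = 17

The answer is 17.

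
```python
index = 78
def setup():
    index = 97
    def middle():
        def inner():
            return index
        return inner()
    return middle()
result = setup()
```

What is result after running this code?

Step 1: setup() defines index = 97. middle() and inner() have no local index.
Step 2: inner() checks local (none), enclosing middle() (none), enclosing setup() and finds index = 97.
Step 3: result = 97

The answer is 97.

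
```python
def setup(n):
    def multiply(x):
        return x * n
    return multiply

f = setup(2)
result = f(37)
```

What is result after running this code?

Step 1: setup(2) returns multiply closure with n = 2.
Step 2: f(37) computes 37 * 2 = 74.
Step 3: result = 74

The answer is 74.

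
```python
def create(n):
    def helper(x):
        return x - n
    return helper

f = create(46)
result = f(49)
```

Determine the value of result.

Step 1: create(46) creates a closure capturing n = 46.
Step 2: f(49) computes 49 - 46 = 3.
Step 3: result = 3

The answer is 3.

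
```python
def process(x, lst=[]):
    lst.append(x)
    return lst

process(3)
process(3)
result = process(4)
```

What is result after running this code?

Step 1: Mutable default argument gotcha! The list [] is created once.
Step 2: Each call appends to the SAME list: [3], [3, 3], [3, 3, 4].
Step 3: result = [3, 3, 4]

The answer is [3, 3, 4].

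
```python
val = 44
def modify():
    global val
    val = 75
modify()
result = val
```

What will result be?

Step 1: val = 44 globally.
Step 2: modify() declares global val and sets it to 75.
Step 3: After modify(), global val = 75. result = 75

The answer is 75.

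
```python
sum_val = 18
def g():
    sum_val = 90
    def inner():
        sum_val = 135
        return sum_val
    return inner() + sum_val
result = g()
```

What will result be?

Step 1: g() has local sum_val = 90. inner() has local sum_val = 135.
Step 2: inner() returns its local sum_val = 135.
Step 3: g() returns 135 + its own sum_val (90) = 225

The answer is 225.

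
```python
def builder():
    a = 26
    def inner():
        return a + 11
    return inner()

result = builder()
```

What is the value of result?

Step 1: builder() defines a = 26.
Step 2: inner() reads a = 26 from enclosing scope, returns 26 + 11 = 37.
Step 3: result = 37

The answer is 37.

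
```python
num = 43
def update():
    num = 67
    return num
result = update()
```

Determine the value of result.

Step 1: Global num = 43.
Step 2: update() creates local num = 67, shadowing the global.
Step 3: Returns local num = 67. result = 67

The answer is 67.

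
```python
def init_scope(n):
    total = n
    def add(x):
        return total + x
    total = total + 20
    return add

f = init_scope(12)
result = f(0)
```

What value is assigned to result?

Step 1: init_scope(12) sets total = 12, then total = 12 + 20 = 32.
Step 2: Closures capture by reference, so add sees total = 32.
Step 3: f(0) returns 32 + 0 = 32

The answer is 32.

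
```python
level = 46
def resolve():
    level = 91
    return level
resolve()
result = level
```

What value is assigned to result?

Step 1: level = 46 globally.
Step 2: resolve() creates a LOCAL level = 91 (no global keyword!).
Step 3: The global level is unchanged. result = 46

The answer is 46.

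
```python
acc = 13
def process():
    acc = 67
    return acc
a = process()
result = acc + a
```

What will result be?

Step 1: Global acc = 13. process() returns local acc = 67.
Step 2: a = 67. Global acc still = 13.
Step 3: result = 13 + 67 = 80

The answer is 80.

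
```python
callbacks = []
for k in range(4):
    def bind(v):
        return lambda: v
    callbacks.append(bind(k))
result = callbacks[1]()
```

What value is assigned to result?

Step 1: bind(k) creates a new scope capturing v = k at call time.
Step 2: callbacks[1] = bind(1), so its lambda captures v = 1.
Step 3: result = 1 (closure factory fixes late binding)

The answer is 1.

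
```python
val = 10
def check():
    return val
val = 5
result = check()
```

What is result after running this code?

Step 1: val is first set to 10, then reassigned to 5.
Step 2: check() is called after the reassignment, so it looks up the current global val = 5.
Step 3: result = 5

The answer is 5.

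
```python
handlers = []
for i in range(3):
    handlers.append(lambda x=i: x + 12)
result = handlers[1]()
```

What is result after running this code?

Step 1: Default argument x=i captures i's value at definition time.
Step 2: handlers[1] was defined when i = 1, so x defaults to 1.
Step 3: result = 1 + 12 = 13 (default arg fixes the late binding issue)

The answer is 13.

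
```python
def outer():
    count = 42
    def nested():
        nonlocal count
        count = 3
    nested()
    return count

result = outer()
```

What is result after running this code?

Step 1: outer() sets count = 42.
Step 2: nested() uses nonlocal to reassign count = 3.
Step 3: result = 3

The answer is 3.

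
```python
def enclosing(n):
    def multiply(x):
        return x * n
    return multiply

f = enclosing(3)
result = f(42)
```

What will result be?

Step 1: enclosing(3) returns multiply closure with n = 3.
Step 2: f(42) computes 42 * 3 = 126.
Step 3: result = 126

The answer is 126.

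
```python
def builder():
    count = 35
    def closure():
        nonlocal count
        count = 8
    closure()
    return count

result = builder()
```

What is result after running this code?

Step 1: builder() sets count = 35.
Step 2: closure() uses nonlocal to reassign count = 8.
Step 3: result = 8

The answer is 8.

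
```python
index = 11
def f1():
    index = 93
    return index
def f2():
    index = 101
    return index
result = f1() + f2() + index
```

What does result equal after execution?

Step 1: Each function shadows global index with its own local.
Step 2: f1() returns 93, f2() returns 101.
Step 3: Global index = 11 is unchanged. result = 93 + 101 + 11 = 205

The answer is 205.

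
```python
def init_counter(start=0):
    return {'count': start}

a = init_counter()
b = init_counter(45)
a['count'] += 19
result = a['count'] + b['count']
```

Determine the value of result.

Step 1: init_counter() returns a new dict each call (immutable default 0).
Step 2: a = {'count': 0}, b = {'count': 45}.
Step 3: a['count'] += 19 = 19. result = 19 + 45 = 64

The answer is 64.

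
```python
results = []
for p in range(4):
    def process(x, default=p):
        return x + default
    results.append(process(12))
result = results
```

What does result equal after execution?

Step 1: Default argument default=p is evaluated at function definition time.
Step 2: Each iteration creates process with default = current p value.
Step 3: process(12) returns 12 + default. results = [12, 13, 14, 15]

The answer is [12, 13, 14, 15].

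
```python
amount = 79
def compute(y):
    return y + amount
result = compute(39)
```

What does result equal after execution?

Step 1: amount = 79 is defined globally.
Step 2: compute(39) uses parameter y = 39 and looks up amount from global scope = 79.
Step 3: result = 39 + 79 = 118

The answer is 118.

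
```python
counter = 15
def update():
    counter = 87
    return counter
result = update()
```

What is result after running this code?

Step 1: Global counter = 15.
Step 2: update() creates local counter = 87, shadowing the global.
Step 3: Returns local counter = 87. result = 87

The answer is 87.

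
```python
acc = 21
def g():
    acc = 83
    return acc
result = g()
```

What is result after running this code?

Step 1: Global acc = 21.
Step 2: g() creates local acc = 83, shadowing the global.
Step 3: Returns local acc = 83. result = 83

The answer is 83.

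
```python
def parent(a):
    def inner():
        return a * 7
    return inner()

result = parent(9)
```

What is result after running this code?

Step 1: parent(9) binds parameter a = 9.
Step 2: inner() accesses a = 9 from enclosing scope.
Step 3: result = 9 * 7 = 63

The answer is 63.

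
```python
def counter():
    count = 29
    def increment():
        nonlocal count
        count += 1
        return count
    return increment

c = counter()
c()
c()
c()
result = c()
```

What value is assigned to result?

Step 1: counter() creates closure with count = 29.
Step 2: Each c() call increments count via nonlocal. After 4 calls: 29 + 4 = 33.
Step 3: result = 33

The answer is 33.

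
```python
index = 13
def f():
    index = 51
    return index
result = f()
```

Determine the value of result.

Step 1: Global index = 13.
Step 2: f() creates local index = 51, shadowing the global.
Step 3: Returns local index = 51. result = 51

The answer is 51.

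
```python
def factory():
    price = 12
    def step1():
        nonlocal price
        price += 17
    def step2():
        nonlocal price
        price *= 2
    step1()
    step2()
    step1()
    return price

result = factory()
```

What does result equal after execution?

Step 1: price = 12.
Step 2: step1(): price = 12 + 17 = 29.
Step 3: step2(): price = 29 * 2 = 58.
Step 4: step1(): price = 58 + 17 = 75. result = 75

The answer is 75.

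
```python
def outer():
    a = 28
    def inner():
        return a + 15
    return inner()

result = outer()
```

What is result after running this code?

Step 1: outer() defines a = 28.
Step 2: inner() reads a = 28 from enclosing scope, returns 28 + 15 = 43.
Step 3: result = 43

The answer is 43.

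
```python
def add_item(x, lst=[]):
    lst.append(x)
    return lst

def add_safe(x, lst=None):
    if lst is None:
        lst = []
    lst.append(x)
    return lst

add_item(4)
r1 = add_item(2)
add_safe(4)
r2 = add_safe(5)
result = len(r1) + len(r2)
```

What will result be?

Step 1: add_item shares mutable default: after 2 calls, lst = [4, 2], len = 2.
Step 2: add_safe creates fresh list each time: r2 = [5], len = 1.
Step 3: result = 2 + 1 = 3

The answer is 3.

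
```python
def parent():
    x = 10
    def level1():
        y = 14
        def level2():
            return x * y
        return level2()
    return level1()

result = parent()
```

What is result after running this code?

Step 1: x = 10 in parent. y = 14 in level1.
Step 2: level2() reads x = 10 and y = 14 from enclosing scopes.
Step 3: result = 10 * 14 = 140

The answer is 140.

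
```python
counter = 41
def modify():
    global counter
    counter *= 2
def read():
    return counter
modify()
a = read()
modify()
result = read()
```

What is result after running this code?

Step 1: counter = 41.
Step 2: First modify(): counter = 41 * 2 = 82.
Step 3: Second modify(): counter = 82 * 2 = 164.
Step 4: read() returns 164

The answer is 164.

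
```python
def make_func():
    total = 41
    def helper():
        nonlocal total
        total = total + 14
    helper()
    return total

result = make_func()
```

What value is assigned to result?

Step 1: make_func() sets total = 41.
Step 2: helper() uses nonlocal to modify total in make_func's scope: total = 41 + 14 = 55.
Step 3: make_func() returns the modified total = 55

The answer is 55.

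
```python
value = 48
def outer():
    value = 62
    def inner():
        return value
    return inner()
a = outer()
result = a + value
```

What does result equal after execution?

Step 1: outer() has local value = 62. inner() reads from enclosing.
Step 2: outer() returns 62. Global value = 48 unchanged.
Step 3: result = 62 + 48 = 110

The answer is 110.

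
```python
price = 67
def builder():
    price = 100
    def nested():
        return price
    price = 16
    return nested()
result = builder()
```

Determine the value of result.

Step 1: builder() sets price = 100, then later price = 16.
Step 2: nested() is called after price is reassigned to 16. Closures capture variables by reference, not by value.
Step 3: result = 16

The answer is 16.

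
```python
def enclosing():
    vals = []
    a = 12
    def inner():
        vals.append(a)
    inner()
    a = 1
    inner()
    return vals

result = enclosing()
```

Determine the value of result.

Step 1: a = 12. inner() appends current a to vals.
Step 2: First inner(): appends 12. Then a = 1.
Step 3: Second inner(): appends 1 (closure sees updated a). result = [12, 1]

The answer is [12, 1].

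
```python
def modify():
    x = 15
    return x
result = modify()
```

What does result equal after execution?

Step 1: modify() defines x = 15 in its local scope.
Step 2: return x finds the local variable x = 15.
Step 3: result = 15

The answer is 15.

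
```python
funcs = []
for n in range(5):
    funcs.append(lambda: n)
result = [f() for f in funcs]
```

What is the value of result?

Step 1: All 5 lambdas share the same variable n.
Step 2: After the loop, n = 4.
Step 3: Each call returns 4. result = [4, 4, 4, 4, 4]

The answer is [4, 4, 4, 4, 4].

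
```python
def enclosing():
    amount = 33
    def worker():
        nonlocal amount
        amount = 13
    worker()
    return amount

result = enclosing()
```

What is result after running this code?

Step 1: enclosing() sets amount = 33.
Step 2: worker() uses nonlocal to reassign amount = 13.
Step 3: result = 13

The answer is 13.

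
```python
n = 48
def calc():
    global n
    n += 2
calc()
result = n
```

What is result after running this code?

Step 1: n = 48 globally.
Step 2: calc() modifies global n: n += 2 = 50.
Step 3: result = 50

The answer is 50.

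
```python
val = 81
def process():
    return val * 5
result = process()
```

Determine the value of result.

Step 1: val = 81 is defined globally.
Step 2: process() looks up val from global scope = 81, then computes 81 * 5 = 405.
Step 3: result = 405

The answer is 405.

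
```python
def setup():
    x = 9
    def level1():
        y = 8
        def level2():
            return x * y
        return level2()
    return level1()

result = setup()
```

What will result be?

Step 1: x = 9 in setup. y = 8 in level1.
Step 2: level2() reads x = 9 and y = 8 from enclosing scopes.
Step 3: result = 9 * 8 = 72

The answer is 72.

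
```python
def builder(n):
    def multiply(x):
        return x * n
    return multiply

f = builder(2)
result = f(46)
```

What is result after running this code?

Step 1: builder(2) returns multiply closure with n = 2.
Step 2: f(46) computes 46 * 2 = 92.
Step 3: result = 92

The answer is 92.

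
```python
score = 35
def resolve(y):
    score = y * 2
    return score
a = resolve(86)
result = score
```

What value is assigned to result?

Step 1: Global score = 35.
Step 2: resolve(86) creates local score = 86 * 2 = 172.
Step 3: Global score unchanged because no global keyword. result = 35

The answer is 35.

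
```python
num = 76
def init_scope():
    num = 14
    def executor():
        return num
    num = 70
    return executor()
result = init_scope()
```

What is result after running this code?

Step 1: init_scope() sets num = 14, then later num = 70.
Step 2: executor() is called after num is reassigned to 70. Closures capture variables by reference, not by value.
Step 3: result = 70

The answer is 70.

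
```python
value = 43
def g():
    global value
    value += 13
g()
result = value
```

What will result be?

Step 1: value = 43 globally.
Step 2: g() modifies global value: value += 13 = 56.
Step 3: result = 56

The answer is 56.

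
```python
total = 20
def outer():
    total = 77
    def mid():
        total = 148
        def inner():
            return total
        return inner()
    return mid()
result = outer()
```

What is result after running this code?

Step 1: Three levels of shadowing: global 20, outer 77, mid 148.
Step 2: inner() finds total = 148 in enclosing mid() scope.
Step 3: result = 148

The answer is 148.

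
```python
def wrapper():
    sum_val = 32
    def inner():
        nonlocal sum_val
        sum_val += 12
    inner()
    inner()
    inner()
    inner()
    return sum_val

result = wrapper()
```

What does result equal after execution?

Step 1: sum_val starts at 32.
Step 2: inner() is called 4 times, each adding 12.
Step 3: sum_val = 32 + 12 * 4 = 80

The answer is 80.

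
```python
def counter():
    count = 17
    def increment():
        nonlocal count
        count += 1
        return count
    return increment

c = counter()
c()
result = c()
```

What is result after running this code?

Step 1: counter() creates closure with count = 17.
Step 2: Each c() call increments count via nonlocal. After 2 calls: 17 + 2 = 19.
Step 3: result = 19

The answer is 19.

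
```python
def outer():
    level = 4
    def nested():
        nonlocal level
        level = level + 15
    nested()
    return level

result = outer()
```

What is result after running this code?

Step 1: outer() sets level = 4.
Step 2: nested() uses nonlocal to modify level in outer's scope: level = 4 + 15 = 19.
Step 3: outer() returns the modified level = 19

The answer is 19.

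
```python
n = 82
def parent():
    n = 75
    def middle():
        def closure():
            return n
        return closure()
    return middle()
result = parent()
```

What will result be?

Step 1: parent() defines n = 75. middle() and closure() have no local n.
Step 2: closure() checks local (none), enclosing middle() (none), enclosing parent() and finds n = 75.
Step 3: result = 75

The answer is 75.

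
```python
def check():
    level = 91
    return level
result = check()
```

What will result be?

Step 1: check() defines level = 91 in its local scope.
Step 2: return level finds the local variable level = 91.
Step 3: result = 91

The answer is 91.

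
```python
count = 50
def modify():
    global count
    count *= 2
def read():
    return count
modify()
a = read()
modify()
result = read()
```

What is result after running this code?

Step 1: count = 50.
Step 2: First modify(): count = 50 * 2 = 100.
Step 3: Second modify(): count = 100 * 2 = 200.
Step 4: read() returns 200

The answer is 200.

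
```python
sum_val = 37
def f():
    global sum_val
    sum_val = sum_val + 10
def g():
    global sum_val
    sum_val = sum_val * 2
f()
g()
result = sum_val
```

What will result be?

Step 1: sum_val = 37.
Step 2: f() adds 10: sum_val = 37 + 10 = 47.
Step 3: g() doubles: sum_val = 47 * 2 = 94.
Step 4: result = 94

The answer is 94.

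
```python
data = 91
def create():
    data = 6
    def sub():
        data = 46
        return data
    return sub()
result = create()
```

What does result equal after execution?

Step 1: Three scopes define data: global (91), create (6), sub (46).
Step 2: sub() has its own local data = 46, which shadows both enclosing and global.
Step 3: result = 46 (local wins in LEGB)

The answer is 46.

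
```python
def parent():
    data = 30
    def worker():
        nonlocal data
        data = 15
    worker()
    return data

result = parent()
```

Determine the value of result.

Step 1: parent() sets data = 30.
Step 2: worker() uses nonlocal to reassign data = 15.
Step 3: result = 15

The answer is 15.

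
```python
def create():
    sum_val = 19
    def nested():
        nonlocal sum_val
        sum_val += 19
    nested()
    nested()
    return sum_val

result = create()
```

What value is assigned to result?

Step 1: sum_val starts at 19.
Step 2: nested() is called 2 times, each adding 19.
Step 3: sum_val = 19 + 19 * 2 = 57

The answer is 57.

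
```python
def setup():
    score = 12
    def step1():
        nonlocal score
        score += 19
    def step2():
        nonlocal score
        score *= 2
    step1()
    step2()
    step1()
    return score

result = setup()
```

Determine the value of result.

Step 1: score = 12.
Step 2: step1(): score = 12 + 19 = 31.
Step 3: step2(): score = 31 * 2 = 62.
Step 4: step1(): score = 62 + 19 = 81. result = 81

The answer is 81.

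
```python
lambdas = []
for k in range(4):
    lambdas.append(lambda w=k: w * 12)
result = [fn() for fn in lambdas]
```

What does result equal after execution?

Step 1: Default arg w=k captures k at each iteration.
Step 2: lambdas[k] has w defaulting to k, returns k * 12.
Step 3: result = [0, 12, 24, 36]

The answer is [0, 12, 24, 36].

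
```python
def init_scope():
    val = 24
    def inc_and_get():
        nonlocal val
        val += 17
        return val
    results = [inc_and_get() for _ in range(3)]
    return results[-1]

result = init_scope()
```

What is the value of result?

Step 1: val = 24.
Step 2: Three calls to inc_and_get(), each adding 17.
Step 3: Last value = 24 + 17 * 3 = 75

The answer is 75.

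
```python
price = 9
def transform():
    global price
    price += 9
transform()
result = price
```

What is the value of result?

Step 1: price = 9 globally.
Step 2: transform() modifies global price: price += 9 = 18.
Step 3: result = 18

The answer is 18.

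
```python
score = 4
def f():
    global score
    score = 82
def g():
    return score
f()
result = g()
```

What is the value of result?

Step 1: score = 4.
Step 2: f() sets global score = 82.
Step 3: g() reads global score = 82. result = 82

The answer is 82.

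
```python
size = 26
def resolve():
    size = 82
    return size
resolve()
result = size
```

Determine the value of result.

Step 1: size = 26 globally.
Step 2: resolve() creates a LOCAL size = 82 (no global keyword!).
Step 3: The global size is unchanged. result = 26

The answer is 26.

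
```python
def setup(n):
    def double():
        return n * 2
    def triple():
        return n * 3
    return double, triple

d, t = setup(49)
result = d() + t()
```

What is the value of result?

Step 1: Both closures capture the same n = 49.
Step 2: d() = 49 * 2 = 98, t() = 49 * 3 = 147.
Step 3: result = 98 + 147 = 245

The answer is 245.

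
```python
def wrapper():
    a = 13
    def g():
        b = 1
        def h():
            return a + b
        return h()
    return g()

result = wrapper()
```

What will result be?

Step 1: wrapper() defines a = 13. g() defines b = 1.
Step 2: h() accesses both from enclosing scopes: a = 13, b = 1.
Step 3: result = 13 + 1 = 14

The answer is 14.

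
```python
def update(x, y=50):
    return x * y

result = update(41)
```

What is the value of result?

Step 1: update(41) uses default y = 50.
Step 2: Returns 41 * 50 = 2050.
Step 3: result = 2050

The answer is 2050.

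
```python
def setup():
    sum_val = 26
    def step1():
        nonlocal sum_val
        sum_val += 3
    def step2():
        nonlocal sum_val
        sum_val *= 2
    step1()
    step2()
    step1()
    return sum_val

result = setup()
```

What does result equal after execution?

Step 1: sum_val = 26.
Step 2: step1(): sum_val = 26 + 3 = 29.
Step 3: step2(): sum_val = 29 * 2 = 58.
Step 4: step1(): sum_val = 58 + 3 = 61. result = 61

The answer is 61.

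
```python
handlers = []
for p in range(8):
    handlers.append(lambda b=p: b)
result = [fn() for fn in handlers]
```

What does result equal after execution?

Step 1: Default arg b=p captures p at each iteration.
Step 2: Each lambda has its own default: 0, 1, ..., 7.
Step 3: result = [0, 1, 2, 3, 4, 5, 6, 7]

The answer is [0, 1, 2, 3, 4, 5, 6, 7].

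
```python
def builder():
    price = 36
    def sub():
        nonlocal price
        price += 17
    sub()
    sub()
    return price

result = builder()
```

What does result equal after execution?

Step 1: price starts at 36.
Step 2: sub() is called 2 times, each adding 17.
Step 3: price = 36 + 17 * 2 = 70

The answer is 70.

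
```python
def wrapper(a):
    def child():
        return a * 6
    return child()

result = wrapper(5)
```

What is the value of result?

Step 1: wrapper(5) binds parameter a = 5.
Step 2: child() accesses a = 5 from enclosing scope.
Step 3: result = 5 * 6 = 30

The answer is 30.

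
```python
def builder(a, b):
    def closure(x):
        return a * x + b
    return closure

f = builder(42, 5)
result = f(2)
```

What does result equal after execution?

Step 1: builder(42, 5) captures a = 42, b = 5.
Step 2: f(2) computes 42 * 2 + 5 = 89.
Step 3: result = 89

The answer is 89.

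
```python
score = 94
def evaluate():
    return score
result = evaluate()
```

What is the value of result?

Step 1: score = 94 is defined in the global scope.
Step 2: evaluate() looks up score. No local score exists, so Python checks the global scope via LEGB rule and finds score = 94.
Step 3: result = 94

The answer is 94.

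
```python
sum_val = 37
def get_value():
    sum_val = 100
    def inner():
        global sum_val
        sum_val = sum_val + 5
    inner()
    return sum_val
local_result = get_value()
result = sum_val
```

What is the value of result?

Step 1: Global sum_val = 37. get_value() creates local sum_val = 100.
Step 2: inner() declares global sum_val and adds 5: global sum_val = 37 + 5 = 42.
Step 3: get_value() returns its local sum_val = 100 (unaffected by inner).
Step 4: result = global sum_val = 42

The answer is 42.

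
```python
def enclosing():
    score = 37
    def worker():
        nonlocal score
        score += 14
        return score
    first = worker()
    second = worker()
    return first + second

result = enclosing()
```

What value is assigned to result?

Step 1: score starts at 37.
Step 2: First call: score = 37 + 14 = 51, returns 51.
Step 3: Second call: score = 51 + 14 = 65, returns 65.
Step 4: result = 51 + 65 = 116

The answer is 116.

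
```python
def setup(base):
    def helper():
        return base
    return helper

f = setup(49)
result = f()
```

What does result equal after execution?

Step 1: setup(49) creates closure capturing base = 49.
Step 2: f() returns the captured base = 49.
Step 3: result = 49

The answer is 49.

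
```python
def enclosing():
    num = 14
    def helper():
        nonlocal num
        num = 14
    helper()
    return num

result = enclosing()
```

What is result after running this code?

Step 1: enclosing() sets num = 14.
Step 2: helper() uses nonlocal to reassign num = 14.
Step 3: result = 14

The answer is 14.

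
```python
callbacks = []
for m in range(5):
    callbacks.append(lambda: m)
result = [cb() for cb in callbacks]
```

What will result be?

Step 1: All 5 lambdas share the same variable m.
Step 2: After the loop, m = 4.
Step 3: Each call returns 4. result = [4, 4, 4, 4, 4]

The answer is [4, 4, 4, 4, 4].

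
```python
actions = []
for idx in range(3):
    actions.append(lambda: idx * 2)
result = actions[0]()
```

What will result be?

Step 1: All lambdas reference the same variable idx (late binding).
Step 2: After the loop, idx = 2. Every lambda returns idx * 2.
Step 3: actions[0]() = 2 * 2 = 4

The answer is 4.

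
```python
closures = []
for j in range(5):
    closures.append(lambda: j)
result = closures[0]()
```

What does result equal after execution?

Step 1: The loop creates 5 lambdas, all referencing the same variable j.
Step 2: After the loop, j = 4 (final value).
Step 3: closures[0]() looks up j at call time and finds 4. This is the late binding gotcha. result = 4

The answer is 4.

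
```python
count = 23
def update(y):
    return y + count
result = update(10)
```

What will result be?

Step 1: count = 23 is defined globally.
Step 2: update(10) uses parameter y = 10 and looks up count from global scope = 23.
Step 3: result = 10 + 23 = 33

The answer is 33.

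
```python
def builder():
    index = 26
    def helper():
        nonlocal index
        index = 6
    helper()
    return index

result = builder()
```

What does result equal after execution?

Step 1: builder() sets index = 26.
Step 2: helper() uses nonlocal to reassign index = 6.
Step 3: result = 6

The answer is 6.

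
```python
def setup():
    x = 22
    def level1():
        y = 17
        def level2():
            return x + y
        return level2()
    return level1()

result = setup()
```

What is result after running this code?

Step 1: x = 22 in setup. y = 17 in level1.
Step 2: level2() reads x = 22 and y = 17 from enclosing scopes.
Step 3: result = 22 + 17 = 39

The answer is 39.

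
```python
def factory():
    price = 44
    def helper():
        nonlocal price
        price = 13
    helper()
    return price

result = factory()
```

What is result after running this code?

Step 1: factory() sets price = 44.
Step 2: helper() uses nonlocal to reassign price = 13.
Step 3: result = 13

The answer is 13.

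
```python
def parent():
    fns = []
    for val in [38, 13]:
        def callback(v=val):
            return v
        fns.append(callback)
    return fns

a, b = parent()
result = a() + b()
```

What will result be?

Step 1: Default argument v=val captures val at each iteration.
Step 2: a() returns 38 (captured at first iteration), b() returns 13 (captured at second).
Step 3: result = 38 + 13 = 51

The answer is 51.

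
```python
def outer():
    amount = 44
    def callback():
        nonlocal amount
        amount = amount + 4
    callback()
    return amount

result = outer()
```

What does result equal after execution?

Step 1: outer() sets amount = 44.
Step 2: callback() uses nonlocal to modify amount in outer's scope: amount = 44 + 4 = 48.
Step 3: outer() returns the modified amount = 48

The answer is 48.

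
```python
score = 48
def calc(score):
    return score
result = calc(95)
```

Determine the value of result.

Step 1: Global score = 48.
Step 2: calc(95) takes parameter score = 95, which shadows the global.
Step 3: result = 95

The answer is 95.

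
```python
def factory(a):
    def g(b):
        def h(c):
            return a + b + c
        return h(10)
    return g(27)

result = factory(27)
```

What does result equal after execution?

Step 1: a = 27, b = 27, c = 10 across three nested scopes.
Step 2: h() accesses all three via LEGB rule.
Step 3: result = 27 + 27 + 10 = 64

The answer is 64.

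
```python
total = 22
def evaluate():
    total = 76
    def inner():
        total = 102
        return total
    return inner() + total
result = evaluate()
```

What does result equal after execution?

Step 1: evaluate() has local total = 76. inner() has local total = 102.
Step 2: inner() returns its local total = 102.
Step 3: evaluate() returns 102 + its own total (76) = 178

The answer is 178.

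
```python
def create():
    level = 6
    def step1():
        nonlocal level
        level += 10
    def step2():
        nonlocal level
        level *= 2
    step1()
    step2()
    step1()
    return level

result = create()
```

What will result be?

Step 1: level = 6.
Step 2: step1(): level = 6 + 10 = 16.
Step 3: step2(): level = 16 * 2 = 32.
Step 4: step1(): level = 32 + 10 = 42. result = 42

The answer is 42.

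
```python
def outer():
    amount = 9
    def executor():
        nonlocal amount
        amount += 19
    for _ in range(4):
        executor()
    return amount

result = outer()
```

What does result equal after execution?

Step 1: amount = 9.
Step 2: executor() is called 4 times in a loop, each adding 19 via nonlocal.
Step 3: amount = 9 + 19 * 4 = 85

The answer is 85.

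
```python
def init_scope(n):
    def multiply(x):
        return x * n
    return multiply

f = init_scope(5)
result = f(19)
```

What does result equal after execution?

Step 1: init_scope(5) returns multiply closure with n = 5.
Step 2: f(19) computes 19 * 5 = 95.
Step 3: result = 95

The answer is 95.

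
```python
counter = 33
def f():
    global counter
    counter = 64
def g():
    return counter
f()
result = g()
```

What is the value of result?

Step 1: counter = 33.
Step 2: f() sets global counter = 64.
Step 3: g() reads global counter = 64. result = 64

The answer is 64.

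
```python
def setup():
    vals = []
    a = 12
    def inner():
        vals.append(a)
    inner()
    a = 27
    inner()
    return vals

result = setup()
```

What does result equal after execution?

Step 1: a = 12. inner() appends current a to vals.
Step 2: First inner(): appends 12. Then a = 27.
Step 3: Second inner(): appends 27 (closure sees updated a). result = [12, 27]

The answer is [12, 27].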